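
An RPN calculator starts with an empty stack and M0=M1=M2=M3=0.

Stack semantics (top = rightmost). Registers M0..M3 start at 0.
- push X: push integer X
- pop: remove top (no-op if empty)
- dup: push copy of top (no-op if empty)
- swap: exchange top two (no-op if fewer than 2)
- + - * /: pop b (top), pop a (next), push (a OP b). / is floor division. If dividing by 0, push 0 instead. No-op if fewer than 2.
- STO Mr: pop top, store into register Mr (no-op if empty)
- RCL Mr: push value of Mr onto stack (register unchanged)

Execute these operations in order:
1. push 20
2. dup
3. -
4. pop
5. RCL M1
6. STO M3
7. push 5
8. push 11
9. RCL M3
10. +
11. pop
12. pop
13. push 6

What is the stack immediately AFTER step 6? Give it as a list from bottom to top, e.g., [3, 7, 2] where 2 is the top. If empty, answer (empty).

After op 1 (push 20): stack=[20] mem=[0,0,0,0]
After op 2 (dup): stack=[20,20] mem=[0,0,0,0]
After op 3 (-): stack=[0] mem=[0,0,0,0]
After op 4 (pop): stack=[empty] mem=[0,0,0,0]
After op 5 (RCL M1): stack=[0] mem=[0,0,0,0]
After op 6 (STO M3): stack=[empty] mem=[0,0,0,0]

(empty)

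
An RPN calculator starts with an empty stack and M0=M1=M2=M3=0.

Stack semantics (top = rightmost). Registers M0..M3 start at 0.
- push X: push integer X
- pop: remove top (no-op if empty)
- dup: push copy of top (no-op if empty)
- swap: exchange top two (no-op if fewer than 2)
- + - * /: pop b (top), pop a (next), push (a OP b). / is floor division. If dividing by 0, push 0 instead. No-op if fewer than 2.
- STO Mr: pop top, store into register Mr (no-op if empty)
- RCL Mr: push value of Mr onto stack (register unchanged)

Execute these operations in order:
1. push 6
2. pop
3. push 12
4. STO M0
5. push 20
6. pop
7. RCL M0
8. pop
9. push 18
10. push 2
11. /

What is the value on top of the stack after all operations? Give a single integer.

Answer: 9

Derivation:
After op 1 (push 6): stack=[6] mem=[0,0,0,0]
After op 2 (pop): stack=[empty] mem=[0,0,0,0]
After op 3 (push 12): stack=[12] mem=[0,0,0,0]
After op 4 (STO M0): stack=[empty] mem=[12,0,0,0]
After op 5 (push 20): stack=[20] mem=[12,0,0,0]
After op 6 (pop): stack=[empty] mem=[12,0,0,0]
After op 7 (RCL M0): stack=[12] mem=[12,0,0,0]
After op 8 (pop): stack=[empty] mem=[12,0,0,0]
After op 9 (push 18): stack=[18] mem=[12,0,0,0]
After op 10 (push 2): stack=[18,2] mem=[12,0,0,0]
After op 11 (/): stack=[9] mem=[12,0,0,0]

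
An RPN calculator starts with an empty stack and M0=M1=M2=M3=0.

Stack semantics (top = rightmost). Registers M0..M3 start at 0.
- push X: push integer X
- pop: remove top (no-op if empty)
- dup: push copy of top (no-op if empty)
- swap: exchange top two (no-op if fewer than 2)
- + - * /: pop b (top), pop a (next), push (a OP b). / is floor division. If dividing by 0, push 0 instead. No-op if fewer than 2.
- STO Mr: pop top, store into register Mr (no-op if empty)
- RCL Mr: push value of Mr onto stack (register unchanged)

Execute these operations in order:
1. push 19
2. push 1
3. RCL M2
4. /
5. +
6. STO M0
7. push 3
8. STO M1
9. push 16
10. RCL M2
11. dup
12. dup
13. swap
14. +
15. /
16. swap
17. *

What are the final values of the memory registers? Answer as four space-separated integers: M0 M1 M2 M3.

After op 1 (push 19): stack=[19] mem=[0,0,0,0]
After op 2 (push 1): stack=[19,1] mem=[0,0,0,0]
After op 3 (RCL M2): stack=[19,1,0] mem=[0,0,0,0]
After op 4 (/): stack=[19,0] mem=[0,0,0,0]
After op 5 (+): stack=[19] mem=[0,0,0,0]
After op 6 (STO M0): stack=[empty] mem=[19,0,0,0]
After op 7 (push 3): stack=[3] mem=[19,0,0,0]
After op 8 (STO M1): stack=[empty] mem=[19,3,0,0]
After op 9 (push 16): stack=[16] mem=[19,3,0,0]
After op 10 (RCL M2): stack=[16,0] mem=[19,3,0,0]
After op 11 (dup): stack=[16,0,0] mem=[19,3,0,0]
After op 12 (dup): stack=[16,0,0,0] mem=[19,3,0,0]
After op 13 (swap): stack=[16,0,0,0] mem=[19,3,0,0]
After op 14 (+): stack=[16,0,0] mem=[19,3,0,0]
After op 15 (/): stack=[16,0] mem=[19,3,0,0]
After op 16 (swap): stack=[0,16] mem=[19,3,0,0]
After op 17 (*): stack=[0] mem=[19,3,0,0]

Answer: 19 3 0 0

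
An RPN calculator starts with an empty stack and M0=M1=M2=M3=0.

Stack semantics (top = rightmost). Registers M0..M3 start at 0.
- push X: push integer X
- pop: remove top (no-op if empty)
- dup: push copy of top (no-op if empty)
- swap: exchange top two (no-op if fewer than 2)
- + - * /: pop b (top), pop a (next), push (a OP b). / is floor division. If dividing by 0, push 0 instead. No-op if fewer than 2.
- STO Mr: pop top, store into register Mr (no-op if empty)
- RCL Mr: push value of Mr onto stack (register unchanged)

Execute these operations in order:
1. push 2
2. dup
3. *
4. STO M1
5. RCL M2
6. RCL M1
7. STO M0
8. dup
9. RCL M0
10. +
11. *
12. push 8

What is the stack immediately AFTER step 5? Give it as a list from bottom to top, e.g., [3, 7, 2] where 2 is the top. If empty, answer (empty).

After op 1 (push 2): stack=[2] mem=[0,0,0,0]
After op 2 (dup): stack=[2,2] mem=[0,0,0,0]
After op 3 (*): stack=[4] mem=[0,0,0,0]
After op 4 (STO M1): stack=[empty] mem=[0,4,0,0]
After op 5 (RCL M2): stack=[0] mem=[0,4,0,0]

[0]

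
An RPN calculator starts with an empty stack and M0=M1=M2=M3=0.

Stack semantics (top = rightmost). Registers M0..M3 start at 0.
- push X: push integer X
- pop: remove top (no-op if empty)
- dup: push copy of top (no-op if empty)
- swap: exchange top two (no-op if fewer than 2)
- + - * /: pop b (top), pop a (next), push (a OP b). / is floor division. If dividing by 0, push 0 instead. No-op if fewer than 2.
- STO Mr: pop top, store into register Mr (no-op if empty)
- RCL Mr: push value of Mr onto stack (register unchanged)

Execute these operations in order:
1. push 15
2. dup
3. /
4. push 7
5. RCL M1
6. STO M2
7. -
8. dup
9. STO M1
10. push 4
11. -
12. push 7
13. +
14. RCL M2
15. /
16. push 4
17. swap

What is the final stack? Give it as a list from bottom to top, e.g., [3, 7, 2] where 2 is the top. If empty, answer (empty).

After op 1 (push 15): stack=[15] mem=[0,0,0,0]
After op 2 (dup): stack=[15,15] mem=[0,0,0,0]
After op 3 (/): stack=[1] mem=[0,0,0,0]
After op 4 (push 7): stack=[1,7] mem=[0,0,0,0]
After op 5 (RCL M1): stack=[1,7,0] mem=[0,0,0,0]
After op 6 (STO M2): stack=[1,7] mem=[0,0,0,0]
After op 7 (-): stack=[-6] mem=[0,0,0,0]
After op 8 (dup): stack=[-6,-6] mem=[0,0,0,0]
After op 9 (STO M1): stack=[-6] mem=[0,-6,0,0]
After op 10 (push 4): stack=[-6,4] mem=[0,-6,0,0]
After op 11 (-): stack=[-10] mem=[0,-6,0,0]
After op 12 (push 7): stack=[-10,7] mem=[0,-6,0,0]
After op 13 (+): stack=[-3] mem=[0,-6,0,0]
After op 14 (RCL M2): stack=[-3,0] mem=[0,-6,0,0]
After op 15 (/): stack=[0] mem=[0,-6,0,0]
After op 16 (push 4): stack=[0,4] mem=[0,-6,0,0]
After op 17 (swap): stack=[4,0] mem=[0,-6,0,0]

Answer: [4, 0]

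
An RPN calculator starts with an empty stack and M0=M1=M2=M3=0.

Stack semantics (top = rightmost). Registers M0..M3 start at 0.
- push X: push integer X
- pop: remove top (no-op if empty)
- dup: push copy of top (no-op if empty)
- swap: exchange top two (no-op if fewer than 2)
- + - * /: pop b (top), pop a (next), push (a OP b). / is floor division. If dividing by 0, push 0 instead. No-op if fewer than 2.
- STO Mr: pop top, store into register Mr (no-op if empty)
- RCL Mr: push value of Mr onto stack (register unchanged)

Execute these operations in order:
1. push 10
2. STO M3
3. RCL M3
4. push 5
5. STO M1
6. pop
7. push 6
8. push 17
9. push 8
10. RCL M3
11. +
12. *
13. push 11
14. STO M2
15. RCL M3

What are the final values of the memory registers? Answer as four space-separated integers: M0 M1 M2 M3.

After op 1 (push 10): stack=[10] mem=[0,0,0,0]
After op 2 (STO M3): stack=[empty] mem=[0,0,0,10]
After op 3 (RCL M3): stack=[10] mem=[0,0,0,10]
After op 4 (push 5): stack=[10,5] mem=[0,0,0,10]
After op 5 (STO M1): stack=[10] mem=[0,5,0,10]
After op 6 (pop): stack=[empty] mem=[0,5,0,10]
After op 7 (push 6): stack=[6] mem=[0,5,0,10]
After op 8 (push 17): stack=[6,17] mem=[0,5,0,10]
After op 9 (push 8): stack=[6,17,8] mem=[0,5,0,10]
After op 10 (RCL M3): stack=[6,17,8,10] mem=[0,5,0,10]
After op 11 (+): stack=[6,17,18] mem=[0,5,0,10]
After op 12 (*): stack=[6,306] mem=[0,5,0,10]
After op 13 (push 11): stack=[6,306,11] mem=[0,5,0,10]
After op 14 (STO M2): stack=[6,306] mem=[0,5,11,10]
After op 15 (RCL M3): stack=[6,306,10] mem=[0,5,11,10]

Answer: 0 5 11 10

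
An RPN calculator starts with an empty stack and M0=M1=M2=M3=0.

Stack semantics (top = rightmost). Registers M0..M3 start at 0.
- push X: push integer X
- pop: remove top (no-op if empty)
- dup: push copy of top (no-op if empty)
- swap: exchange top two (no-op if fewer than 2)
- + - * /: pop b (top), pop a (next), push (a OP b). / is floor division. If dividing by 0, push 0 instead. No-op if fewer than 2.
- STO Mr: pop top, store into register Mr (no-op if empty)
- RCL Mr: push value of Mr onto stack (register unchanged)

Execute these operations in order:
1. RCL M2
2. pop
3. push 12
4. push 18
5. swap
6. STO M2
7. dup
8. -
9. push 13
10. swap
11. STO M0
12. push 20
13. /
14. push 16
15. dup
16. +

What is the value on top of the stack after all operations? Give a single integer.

After op 1 (RCL M2): stack=[0] mem=[0,0,0,0]
After op 2 (pop): stack=[empty] mem=[0,0,0,0]
After op 3 (push 12): stack=[12] mem=[0,0,0,0]
After op 4 (push 18): stack=[12,18] mem=[0,0,0,0]
After op 5 (swap): stack=[18,12] mem=[0,0,0,0]
After op 6 (STO M2): stack=[18] mem=[0,0,12,0]
After op 7 (dup): stack=[18,18] mem=[0,0,12,0]
After op 8 (-): stack=[0] mem=[0,0,12,0]
After op 9 (push 13): stack=[0,13] mem=[0,0,12,0]
After op 10 (swap): stack=[13,0] mem=[0,0,12,0]
After op 11 (STO M0): stack=[13] mem=[0,0,12,0]
After op 12 (push 20): stack=[13,20] mem=[0,0,12,0]
After op 13 (/): stack=[0] mem=[0,0,12,0]
After op 14 (push 16): stack=[0,16] mem=[0,0,12,0]
After op 15 (dup): stack=[0,16,16] mem=[0,0,12,0]
After op 16 (+): stack=[0,32] mem=[0,0,12,0]

Answer: 32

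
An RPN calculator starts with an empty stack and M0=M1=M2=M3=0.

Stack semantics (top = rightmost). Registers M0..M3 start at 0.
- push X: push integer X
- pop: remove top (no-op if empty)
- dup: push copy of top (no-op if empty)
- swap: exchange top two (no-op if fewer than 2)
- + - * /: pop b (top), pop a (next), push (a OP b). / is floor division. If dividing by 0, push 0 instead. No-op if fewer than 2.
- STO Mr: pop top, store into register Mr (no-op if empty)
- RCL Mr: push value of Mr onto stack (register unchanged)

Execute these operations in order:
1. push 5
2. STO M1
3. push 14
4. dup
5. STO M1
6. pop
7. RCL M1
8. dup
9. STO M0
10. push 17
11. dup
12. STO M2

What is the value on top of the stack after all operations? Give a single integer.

After op 1 (push 5): stack=[5] mem=[0,0,0,0]
After op 2 (STO M1): stack=[empty] mem=[0,5,0,0]
After op 3 (push 14): stack=[14] mem=[0,5,0,0]
After op 4 (dup): stack=[14,14] mem=[0,5,0,0]
After op 5 (STO M1): stack=[14] mem=[0,14,0,0]
After op 6 (pop): stack=[empty] mem=[0,14,0,0]
After op 7 (RCL M1): stack=[14] mem=[0,14,0,0]
After op 8 (dup): stack=[14,14] mem=[0,14,0,0]
After op 9 (STO M0): stack=[14] mem=[14,14,0,0]
After op 10 (push 17): stack=[14,17] mem=[14,14,0,0]
After op 11 (dup): stack=[14,17,17] mem=[14,14,0,0]
After op 12 (STO M2): stack=[14,17] mem=[14,14,17,0]

Answer: 17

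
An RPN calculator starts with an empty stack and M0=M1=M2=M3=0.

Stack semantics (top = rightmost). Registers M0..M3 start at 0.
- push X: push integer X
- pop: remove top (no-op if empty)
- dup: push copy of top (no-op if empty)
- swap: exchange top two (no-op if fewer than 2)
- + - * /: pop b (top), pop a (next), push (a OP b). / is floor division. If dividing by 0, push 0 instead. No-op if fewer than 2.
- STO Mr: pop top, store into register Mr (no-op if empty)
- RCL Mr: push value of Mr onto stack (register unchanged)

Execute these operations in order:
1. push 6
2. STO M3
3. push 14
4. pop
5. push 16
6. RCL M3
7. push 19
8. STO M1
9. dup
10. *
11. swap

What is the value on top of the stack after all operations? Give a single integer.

After op 1 (push 6): stack=[6] mem=[0,0,0,0]
After op 2 (STO M3): stack=[empty] mem=[0,0,0,6]
After op 3 (push 14): stack=[14] mem=[0,0,0,6]
After op 4 (pop): stack=[empty] mem=[0,0,0,6]
After op 5 (push 16): stack=[16] mem=[0,0,0,6]
After op 6 (RCL M3): stack=[16,6] mem=[0,0,0,6]
After op 7 (push 19): stack=[16,6,19] mem=[0,0,0,6]
After op 8 (STO M1): stack=[16,6] mem=[0,19,0,6]
After op 9 (dup): stack=[16,6,6] mem=[0,19,0,6]
After op 10 (*): stack=[16,36] mem=[0,19,0,6]
After op 11 (swap): stack=[36,16] mem=[0,19,0,6]

Answer: 16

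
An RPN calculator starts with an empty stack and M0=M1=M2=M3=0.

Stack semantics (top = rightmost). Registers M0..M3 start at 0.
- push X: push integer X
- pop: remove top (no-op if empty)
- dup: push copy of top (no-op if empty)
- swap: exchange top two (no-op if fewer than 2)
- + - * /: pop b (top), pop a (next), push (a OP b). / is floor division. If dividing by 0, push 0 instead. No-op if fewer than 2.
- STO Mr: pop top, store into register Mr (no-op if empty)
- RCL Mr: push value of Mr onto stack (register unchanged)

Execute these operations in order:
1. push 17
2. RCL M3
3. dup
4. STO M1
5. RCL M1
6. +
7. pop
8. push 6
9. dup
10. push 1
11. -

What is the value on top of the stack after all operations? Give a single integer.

After op 1 (push 17): stack=[17] mem=[0,0,0,0]
After op 2 (RCL M3): stack=[17,0] mem=[0,0,0,0]
After op 3 (dup): stack=[17,0,0] mem=[0,0,0,0]
After op 4 (STO M1): stack=[17,0] mem=[0,0,0,0]
After op 5 (RCL M1): stack=[17,0,0] mem=[0,0,0,0]
After op 6 (+): stack=[17,0] mem=[0,0,0,0]
After op 7 (pop): stack=[17] mem=[0,0,0,0]
After op 8 (push 6): stack=[17,6] mem=[0,0,0,0]
After op 9 (dup): stack=[17,6,6] mem=[0,0,0,0]
After op 10 (push 1): stack=[17,6,6,1] mem=[0,0,0,0]
After op 11 (-): stack=[17,6,5] mem=[0,0,0,0]

Answer: 5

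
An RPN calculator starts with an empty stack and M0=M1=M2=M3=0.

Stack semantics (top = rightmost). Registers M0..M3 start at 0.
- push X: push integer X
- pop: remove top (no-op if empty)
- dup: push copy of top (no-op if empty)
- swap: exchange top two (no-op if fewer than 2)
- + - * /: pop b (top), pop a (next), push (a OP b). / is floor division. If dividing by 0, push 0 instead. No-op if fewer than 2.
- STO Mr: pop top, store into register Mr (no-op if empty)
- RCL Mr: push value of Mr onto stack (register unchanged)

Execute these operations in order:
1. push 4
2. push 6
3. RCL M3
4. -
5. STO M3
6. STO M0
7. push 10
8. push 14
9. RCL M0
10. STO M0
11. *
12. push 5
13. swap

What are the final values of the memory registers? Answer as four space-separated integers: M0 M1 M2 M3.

Answer: 4 0 0 6

Derivation:
After op 1 (push 4): stack=[4] mem=[0,0,0,0]
After op 2 (push 6): stack=[4,6] mem=[0,0,0,0]
After op 3 (RCL M3): stack=[4,6,0] mem=[0,0,0,0]
After op 4 (-): stack=[4,6] mem=[0,0,0,0]
After op 5 (STO M3): stack=[4] mem=[0,0,0,6]
After op 6 (STO M0): stack=[empty] mem=[4,0,0,6]
After op 7 (push 10): stack=[10] mem=[4,0,0,6]
After op 8 (push 14): stack=[10,14] mem=[4,0,0,6]
After op 9 (RCL M0): stack=[10,14,4] mem=[4,0,0,6]
After op 10 (STO M0): stack=[10,14] mem=[4,0,0,6]
After op 11 (*): stack=[140] mem=[4,0,0,6]
After op 12 (push 5): stack=[140,5] mem=[4,0,0,6]
After op 13 (swap): stack=[5,140] mem=[4,0,0,6]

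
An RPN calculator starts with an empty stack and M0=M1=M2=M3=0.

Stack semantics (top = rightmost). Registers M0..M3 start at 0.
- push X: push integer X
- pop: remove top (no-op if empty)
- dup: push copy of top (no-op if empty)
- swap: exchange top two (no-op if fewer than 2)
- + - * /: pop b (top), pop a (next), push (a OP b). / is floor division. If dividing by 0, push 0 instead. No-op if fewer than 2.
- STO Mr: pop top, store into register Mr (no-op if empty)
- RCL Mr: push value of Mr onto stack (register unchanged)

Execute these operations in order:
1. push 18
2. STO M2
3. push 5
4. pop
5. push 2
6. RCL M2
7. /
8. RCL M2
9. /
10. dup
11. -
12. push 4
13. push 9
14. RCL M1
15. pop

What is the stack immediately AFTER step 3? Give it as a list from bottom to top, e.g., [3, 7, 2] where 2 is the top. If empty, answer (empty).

After op 1 (push 18): stack=[18] mem=[0,0,0,0]
After op 2 (STO M2): stack=[empty] mem=[0,0,18,0]
After op 3 (push 5): stack=[5] mem=[0,0,18,0]

[5]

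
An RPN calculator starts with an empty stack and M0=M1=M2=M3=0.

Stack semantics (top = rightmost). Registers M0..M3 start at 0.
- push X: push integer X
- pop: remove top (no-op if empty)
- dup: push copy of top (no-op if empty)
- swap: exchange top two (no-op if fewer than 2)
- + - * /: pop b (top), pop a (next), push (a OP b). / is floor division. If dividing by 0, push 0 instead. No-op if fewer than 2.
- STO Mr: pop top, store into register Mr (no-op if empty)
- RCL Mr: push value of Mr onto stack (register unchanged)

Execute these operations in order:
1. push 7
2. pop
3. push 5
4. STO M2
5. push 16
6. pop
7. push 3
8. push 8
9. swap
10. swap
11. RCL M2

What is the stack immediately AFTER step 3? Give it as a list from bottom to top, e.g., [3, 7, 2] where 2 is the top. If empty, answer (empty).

After op 1 (push 7): stack=[7] mem=[0,0,0,0]
After op 2 (pop): stack=[empty] mem=[0,0,0,0]
After op 3 (push 5): stack=[5] mem=[0,0,0,0]

[5]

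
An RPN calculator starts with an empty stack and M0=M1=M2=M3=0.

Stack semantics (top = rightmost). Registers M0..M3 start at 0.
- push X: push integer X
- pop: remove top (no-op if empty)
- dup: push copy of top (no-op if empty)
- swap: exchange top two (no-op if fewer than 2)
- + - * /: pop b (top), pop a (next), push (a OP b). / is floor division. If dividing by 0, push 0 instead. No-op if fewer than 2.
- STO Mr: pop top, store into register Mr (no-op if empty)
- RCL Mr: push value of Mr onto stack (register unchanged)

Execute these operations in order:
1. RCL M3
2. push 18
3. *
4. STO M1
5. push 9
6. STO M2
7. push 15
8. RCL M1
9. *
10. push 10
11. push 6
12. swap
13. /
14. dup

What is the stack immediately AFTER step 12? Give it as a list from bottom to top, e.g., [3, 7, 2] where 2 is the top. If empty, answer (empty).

After op 1 (RCL M3): stack=[0] mem=[0,0,0,0]
After op 2 (push 18): stack=[0,18] mem=[0,0,0,0]
After op 3 (*): stack=[0] mem=[0,0,0,0]
After op 4 (STO M1): stack=[empty] mem=[0,0,0,0]
After op 5 (push 9): stack=[9] mem=[0,0,0,0]
After op 6 (STO M2): stack=[empty] mem=[0,0,9,0]
After op 7 (push 15): stack=[15] mem=[0,0,9,0]
After op 8 (RCL M1): stack=[15,0] mem=[0,0,9,0]
After op 9 (*): stack=[0] mem=[0,0,9,0]
After op 10 (push 10): stack=[0,10] mem=[0,0,9,0]
After op 11 (push 6): stack=[0,10,6] mem=[0,0,9,0]
After op 12 (swap): stack=[0,6,10] mem=[0,0,9,0]

[0, 6, 10]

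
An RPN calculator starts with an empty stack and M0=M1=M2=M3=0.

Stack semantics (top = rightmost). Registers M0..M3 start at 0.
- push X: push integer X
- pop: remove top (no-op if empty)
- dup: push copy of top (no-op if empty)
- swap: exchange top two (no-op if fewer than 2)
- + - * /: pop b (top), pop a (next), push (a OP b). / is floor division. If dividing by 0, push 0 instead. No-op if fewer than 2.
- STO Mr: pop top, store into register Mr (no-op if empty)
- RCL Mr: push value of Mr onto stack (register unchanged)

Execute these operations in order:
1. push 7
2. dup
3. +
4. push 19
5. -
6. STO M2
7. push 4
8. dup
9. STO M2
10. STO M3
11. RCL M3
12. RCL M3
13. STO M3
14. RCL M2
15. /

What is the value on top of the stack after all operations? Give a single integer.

After op 1 (push 7): stack=[7] mem=[0,0,0,0]
After op 2 (dup): stack=[7,7] mem=[0,0,0,0]
After op 3 (+): stack=[14] mem=[0,0,0,0]
After op 4 (push 19): stack=[14,19] mem=[0,0,0,0]
After op 5 (-): stack=[-5] mem=[0,0,0,0]
After op 6 (STO M2): stack=[empty] mem=[0,0,-5,0]
After op 7 (push 4): stack=[4] mem=[0,0,-5,0]
After op 8 (dup): stack=[4,4] mem=[0,0,-5,0]
After op 9 (STO M2): stack=[4] mem=[0,0,4,0]
After op 10 (STO M3): stack=[empty] mem=[0,0,4,4]
After op 11 (RCL M3): stack=[4] mem=[0,0,4,4]
After op 12 (RCL M3): stack=[4,4] mem=[0,0,4,4]
After op 13 (STO M3): stack=[4] mem=[0,0,4,4]
After op 14 (RCL M2): stack=[4,4] mem=[0,0,4,4]
After op 15 (/): stack=[1] mem=[0,0,4,4]

Answer: 1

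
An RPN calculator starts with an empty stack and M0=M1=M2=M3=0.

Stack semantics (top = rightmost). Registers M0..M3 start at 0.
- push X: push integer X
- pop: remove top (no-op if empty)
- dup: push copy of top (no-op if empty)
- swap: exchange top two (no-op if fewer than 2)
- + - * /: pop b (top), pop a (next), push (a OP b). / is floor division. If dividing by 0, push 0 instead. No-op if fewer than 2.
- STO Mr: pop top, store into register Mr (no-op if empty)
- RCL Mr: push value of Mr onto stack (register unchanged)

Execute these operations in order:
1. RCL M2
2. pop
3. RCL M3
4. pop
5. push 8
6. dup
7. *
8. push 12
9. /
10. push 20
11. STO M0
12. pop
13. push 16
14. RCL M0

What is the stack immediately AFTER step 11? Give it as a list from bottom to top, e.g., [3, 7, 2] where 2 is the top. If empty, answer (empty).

After op 1 (RCL M2): stack=[0] mem=[0,0,0,0]
After op 2 (pop): stack=[empty] mem=[0,0,0,0]
After op 3 (RCL M3): stack=[0] mem=[0,0,0,0]
After op 4 (pop): stack=[empty] mem=[0,0,0,0]
After op 5 (push 8): stack=[8] mem=[0,0,0,0]
After op 6 (dup): stack=[8,8] mem=[0,0,0,0]
After op 7 (*): stack=[64] mem=[0,0,0,0]
After op 8 (push 12): stack=[64,12] mem=[0,0,0,0]
After op 9 (/): stack=[5] mem=[0,0,0,0]
After op 10 (push 20): stack=[5,20] mem=[0,0,0,0]
After op 11 (STO M0): stack=[5] mem=[20,0,0,0]

[5]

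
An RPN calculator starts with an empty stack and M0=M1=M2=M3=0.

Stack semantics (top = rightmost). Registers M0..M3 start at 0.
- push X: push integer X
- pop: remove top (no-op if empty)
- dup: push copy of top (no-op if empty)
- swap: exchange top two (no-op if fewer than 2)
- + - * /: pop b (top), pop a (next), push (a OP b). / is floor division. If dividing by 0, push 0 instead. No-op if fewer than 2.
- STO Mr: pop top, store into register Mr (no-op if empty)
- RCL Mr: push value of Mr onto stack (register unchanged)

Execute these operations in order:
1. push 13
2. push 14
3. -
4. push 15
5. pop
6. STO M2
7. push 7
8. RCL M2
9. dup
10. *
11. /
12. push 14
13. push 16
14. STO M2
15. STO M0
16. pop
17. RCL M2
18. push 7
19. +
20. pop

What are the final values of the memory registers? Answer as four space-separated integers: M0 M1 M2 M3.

After op 1 (push 13): stack=[13] mem=[0,0,0,0]
After op 2 (push 14): stack=[13,14] mem=[0,0,0,0]
After op 3 (-): stack=[-1] mem=[0,0,0,0]
After op 4 (push 15): stack=[-1,15] mem=[0,0,0,0]
After op 5 (pop): stack=[-1] mem=[0,0,0,0]
After op 6 (STO M2): stack=[empty] mem=[0,0,-1,0]
After op 7 (push 7): stack=[7] mem=[0,0,-1,0]
After op 8 (RCL M2): stack=[7,-1] mem=[0,0,-1,0]
After op 9 (dup): stack=[7,-1,-1] mem=[0,0,-1,0]
After op 10 (*): stack=[7,1] mem=[0,0,-1,0]
After op 11 (/): stack=[7] mem=[0,0,-1,0]
After op 12 (push 14): stack=[7,14] mem=[0,0,-1,0]
After op 13 (push 16): stack=[7,14,16] mem=[0,0,-1,0]
After op 14 (STO M2): stack=[7,14] mem=[0,0,16,0]
After op 15 (STO M0): stack=[7] mem=[14,0,16,0]
After op 16 (pop): stack=[empty] mem=[14,0,16,0]
After op 17 (RCL M2): stack=[16] mem=[14,0,16,0]
After op 18 (push 7): stack=[16,7] mem=[14,0,16,0]
After op 19 (+): stack=[23] mem=[14,0,16,0]
After op 20 (pop): stack=[empty] mem=[14,0,16,0]

Answer: 14 0 16 0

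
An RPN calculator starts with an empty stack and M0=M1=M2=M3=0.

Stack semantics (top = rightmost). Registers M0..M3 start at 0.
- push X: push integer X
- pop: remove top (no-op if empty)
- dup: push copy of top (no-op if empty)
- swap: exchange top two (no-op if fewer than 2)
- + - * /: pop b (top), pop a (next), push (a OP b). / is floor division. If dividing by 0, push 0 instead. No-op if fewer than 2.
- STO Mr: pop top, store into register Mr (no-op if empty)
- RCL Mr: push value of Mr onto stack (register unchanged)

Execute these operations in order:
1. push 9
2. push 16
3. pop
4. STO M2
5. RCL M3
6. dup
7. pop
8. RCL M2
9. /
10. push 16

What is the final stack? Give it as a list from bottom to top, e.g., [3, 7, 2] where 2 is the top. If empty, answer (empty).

Answer: [0, 16]

Derivation:
After op 1 (push 9): stack=[9] mem=[0,0,0,0]
After op 2 (push 16): stack=[9,16] mem=[0,0,0,0]
After op 3 (pop): stack=[9] mem=[0,0,0,0]
After op 4 (STO M2): stack=[empty] mem=[0,0,9,0]
After op 5 (RCL M3): stack=[0] mem=[0,0,9,0]
After op 6 (dup): stack=[0,0] mem=[0,0,9,0]
After op 7 (pop): stack=[0] mem=[0,0,9,0]
After op 8 (RCL M2): stack=[0,9] mem=[0,0,9,0]
After op 9 (/): stack=[0] mem=[0,0,9,0]
After op 10 (push 16): stack=[0,16] mem=[0,0,9,0]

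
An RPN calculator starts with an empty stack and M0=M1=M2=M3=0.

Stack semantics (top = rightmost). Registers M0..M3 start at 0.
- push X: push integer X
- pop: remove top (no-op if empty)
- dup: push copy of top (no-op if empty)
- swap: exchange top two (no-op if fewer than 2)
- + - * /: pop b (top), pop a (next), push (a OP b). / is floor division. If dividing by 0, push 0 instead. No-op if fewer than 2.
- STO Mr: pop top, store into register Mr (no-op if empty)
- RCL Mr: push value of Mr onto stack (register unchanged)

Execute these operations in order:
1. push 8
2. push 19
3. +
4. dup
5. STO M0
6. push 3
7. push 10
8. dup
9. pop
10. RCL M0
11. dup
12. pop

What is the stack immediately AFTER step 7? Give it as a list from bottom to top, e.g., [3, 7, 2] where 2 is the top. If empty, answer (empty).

After op 1 (push 8): stack=[8] mem=[0,0,0,0]
After op 2 (push 19): stack=[8,19] mem=[0,0,0,0]
After op 3 (+): stack=[27] mem=[0,0,0,0]
After op 4 (dup): stack=[27,27] mem=[0,0,0,0]
After op 5 (STO M0): stack=[27] mem=[27,0,0,0]
After op 6 (push 3): stack=[27,3] mem=[27,0,0,0]
After op 7 (push 10): stack=[27,3,10] mem=[27,0,0,0]

[27, 3, 10]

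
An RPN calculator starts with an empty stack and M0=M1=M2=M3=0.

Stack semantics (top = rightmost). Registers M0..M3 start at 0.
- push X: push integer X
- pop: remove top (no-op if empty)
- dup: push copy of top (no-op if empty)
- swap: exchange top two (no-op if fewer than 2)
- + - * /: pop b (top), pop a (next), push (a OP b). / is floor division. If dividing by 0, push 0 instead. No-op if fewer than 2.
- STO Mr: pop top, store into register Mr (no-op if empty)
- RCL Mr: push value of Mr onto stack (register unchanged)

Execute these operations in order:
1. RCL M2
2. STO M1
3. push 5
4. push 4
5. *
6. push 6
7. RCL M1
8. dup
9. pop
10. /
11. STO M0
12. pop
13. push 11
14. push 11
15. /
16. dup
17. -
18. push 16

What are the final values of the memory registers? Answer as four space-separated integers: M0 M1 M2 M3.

Answer: 0 0 0 0

Derivation:
After op 1 (RCL M2): stack=[0] mem=[0,0,0,0]
After op 2 (STO M1): stack=[empty] mem=[0,0,0,0]
After op 3 (push 5): stack=[5] mem=[0,0,0,0]
After op 4 (push 4): stack=[5,4] mem=[0,0,0,0]
After op 5 (*): stack=[20] mem=[0,0,0,0]
After op 6 (push 6): stack=[20,6] mem=[0,0,0,0]
After op 7 (RCL M1): stack=[20,6,0] mem=[0,0,0,0]
After op 8 (dup): stack=[20,6,0,0] mem=[0,0,0,0]
After op 9 (pop): stack=[20,6,0] mem=[0,0,0,0]
After op 10 (/): stack=[20,0] mem=[0,0,0,0]
After op 11 (STO M0): stack=[20] mem=[0,0,0,0]
After op 12 (pop): stack=[empty] mem=[0,0,0,0]
After op 13 (push 11): stack=[11] mem=[0,0,0,0]
After op 14 (push 11): stack=[11,11] mem=[0,0,0,0]
After op 15 (/): stack=[1] mem=[0,0,0,0]
After op 16 (dup): stack=[1,1] mem=[0,0,0,0]
After op 17 (-): stack=[0] mem=[0,0,0,0]
After op 18 (push 16): stack=[0,16] mem=[0,0,0,0]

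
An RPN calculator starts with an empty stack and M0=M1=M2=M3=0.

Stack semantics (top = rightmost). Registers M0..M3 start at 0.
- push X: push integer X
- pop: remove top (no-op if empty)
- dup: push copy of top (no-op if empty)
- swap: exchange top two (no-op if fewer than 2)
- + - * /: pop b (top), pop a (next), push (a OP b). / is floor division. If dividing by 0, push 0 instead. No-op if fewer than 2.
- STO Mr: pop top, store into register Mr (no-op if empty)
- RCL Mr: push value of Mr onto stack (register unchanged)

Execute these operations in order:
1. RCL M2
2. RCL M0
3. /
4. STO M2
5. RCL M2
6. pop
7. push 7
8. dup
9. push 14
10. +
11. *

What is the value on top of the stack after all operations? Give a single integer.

Answer: 147

Derivation:
After op 1 (RCL M2): stack=[0] mem=[0,0,0,0]
After op 2 (RCL M0): stack=[0,0] mem=[0,0,0,0]
After op 3 (/): stack=[0] mem=[0,0,0,0]
After op 4 (STO M2): stack=[empty] mem=[0,0,0,0]
After op 5 (RCL M2): stack=[0] mem=[0,0,0,0]
After op 6 (pop): stack=[empty] mem=[0,0,0,0]
After op 7 (push 7): stack=[7] mem=[0,0,0,0]
After op 8 (dup): stack=[7,7] mem=[0,0,0,0]
After op 9 (push 14): stack=[7,7,14] mem=[0,0,0,0]
After op 10 (+): stack=[7,21] mem=[0,0,0,0]
After op 11 (*): stack=[147] mem=[0,0,0,0]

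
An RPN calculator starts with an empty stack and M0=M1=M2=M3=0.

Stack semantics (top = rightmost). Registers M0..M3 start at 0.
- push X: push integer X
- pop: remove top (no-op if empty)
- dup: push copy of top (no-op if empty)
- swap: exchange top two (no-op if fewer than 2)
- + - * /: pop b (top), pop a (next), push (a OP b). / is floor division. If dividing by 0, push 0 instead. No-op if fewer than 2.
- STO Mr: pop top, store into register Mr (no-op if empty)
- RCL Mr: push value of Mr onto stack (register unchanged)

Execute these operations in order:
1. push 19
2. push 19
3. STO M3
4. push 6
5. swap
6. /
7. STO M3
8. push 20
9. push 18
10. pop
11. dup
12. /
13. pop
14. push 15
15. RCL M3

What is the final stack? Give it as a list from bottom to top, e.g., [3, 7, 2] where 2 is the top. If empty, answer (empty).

After op 1 (push 19): stack=[19] mem=[0,0,0,0]
After op 2 (push 19): stack=[19,19] mem=[0,0,0,0]
After op 3 (STO M3): stack=[19] mem=[0,0,0,19]
After op 4 (push 6): stack=[19,6] mem=[0,0,0,19]
After op 5 (swap): stack=[6,19] mem=[0,0,0,19]
After op 6 (/): stack=[0] mem=[0,0,0,19]
After op 7 (STO M3): stack=[empty] mem=[0,0,0,0]
After op 8 (push 20): stack=[20] mem=[0,0,0,0]
After op 9 (push 18): stack=[20,18] mem=[0,0,0,0]
After op 10 (pop): stack=[20] mem=[0,0,0,0]
After op 11 (dup): stack=[20,20] mem=[0,0,0,0]
After op 12 (/): stack=[1] mem=[0,0,0,0]
After op 13 (pop): stack=[empty] mem=[0,0,0,0]
After op 14 (push 15): stack=[15] mem=[0,0,0,0]
After op 15 (RCL M3): stack=[15,0] mem=[0,0,0,0]

Answer: [15, 0]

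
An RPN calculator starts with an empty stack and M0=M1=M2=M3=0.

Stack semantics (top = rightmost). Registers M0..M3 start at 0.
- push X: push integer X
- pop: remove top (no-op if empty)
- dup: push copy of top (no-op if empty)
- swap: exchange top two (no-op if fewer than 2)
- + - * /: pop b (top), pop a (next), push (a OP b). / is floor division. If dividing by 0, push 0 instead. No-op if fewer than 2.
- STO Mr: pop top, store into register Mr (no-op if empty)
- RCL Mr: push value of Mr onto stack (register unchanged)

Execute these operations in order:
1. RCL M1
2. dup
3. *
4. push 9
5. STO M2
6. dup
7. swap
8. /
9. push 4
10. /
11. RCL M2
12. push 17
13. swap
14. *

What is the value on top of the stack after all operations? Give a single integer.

After op 1 (RCL M1): stack=[0] mem=[0,0,0,0]
After op 2 (dup): stack=[0,0] mem=[0,0,0,0]
After op 3 (*): stack=[0] mem=[0,0,0,0]
After op 4 (push 9): stack=[0,9] mem=[0,0,0,0]
After op 5 (STO M2): stack=[0] mem=[0,0,9,0]
After op 6 (dup): stack=[0,0] mem=[0,0,9,0]
After op 7 (swap): stack=[0,0] mem=[0,0,9,0]
After op 8 (/): stack=[0] mem=[0,0,9,0]
After op 9 (push 4): stack=[0,4] mem=[0,0,9,0]
After op 10 (/): stack=[0] mem=[0,0,9,0]
After op 11 (RCL M2): stack=[0,9] mem=[0,0,9,0]
After op 12 (push 17): stack=[0,9,17] mem=[0,0,9,0]
After op 13 (swap): stack=[0,17,9] mem=[0,0,9,0]
After op 14 (*): stack=[0,153] mem=[0,0,9,0]

Answer: 153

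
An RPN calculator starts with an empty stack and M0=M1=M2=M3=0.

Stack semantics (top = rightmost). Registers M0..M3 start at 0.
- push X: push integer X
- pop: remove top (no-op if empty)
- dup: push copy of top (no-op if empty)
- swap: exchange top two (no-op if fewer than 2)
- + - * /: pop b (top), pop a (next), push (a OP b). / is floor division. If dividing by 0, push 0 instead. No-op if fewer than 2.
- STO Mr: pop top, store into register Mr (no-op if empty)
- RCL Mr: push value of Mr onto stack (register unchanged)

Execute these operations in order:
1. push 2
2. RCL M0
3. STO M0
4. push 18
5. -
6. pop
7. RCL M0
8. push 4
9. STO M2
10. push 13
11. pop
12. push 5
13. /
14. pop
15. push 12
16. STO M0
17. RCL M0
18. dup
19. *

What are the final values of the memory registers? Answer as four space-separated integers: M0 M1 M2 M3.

Answer: 12 0 4 0

Derivation:
After op 1 (push 2): stack=[2] mem=[0,0,0,0]
After op 2 (RCL M0): stack=[2,0] mem=[0,0,0,0]
After op 3 (STO M0): stack=[2] mem=[0,0,0,0]
After op 4 (push 18): stack=[2,18] mem=[0,0,0,0]
After op 5 (-): stack=[-16] mem=[0,0,0,0]
After op 6 (pop): stack=[empty] mem=[0,0,0,0]
After op 7 (RCL M0): stack=[0] mem=[0,0,0,0]
After op 8 (push 4): stack=[0,4] mem=[0,0,0,0]
After op 9 (STO M2): stack=[0] mem=[0,0,4,0]
After op 10 (push 13): stack=[0,13] mem=[0,0,4,0]
After op 11 (pop): stack=[0] mem=[0,0,4,0]
After op 12 (push 5): stack=[0,5] mem=[0,0,4,0]
After op 13 (/): stack=[0] mem=[0,0,4,0]
After op 14 (pop): stack=[empty] mem=[0,0,4,0]
After op 15 (push 12): stack=[12] mem=[0,0,4,0]
After op 16 (STO M0): stack=[empty] mem=[12,0,4,0]
After op 17 (RCL M0): stack=[12] mem=[12,0,4,0]
After op 18 (dup): stack=[12,12] mem=[12,0,4,0]
After op 19 (*): stack=[144] mem=[12,0,4,0]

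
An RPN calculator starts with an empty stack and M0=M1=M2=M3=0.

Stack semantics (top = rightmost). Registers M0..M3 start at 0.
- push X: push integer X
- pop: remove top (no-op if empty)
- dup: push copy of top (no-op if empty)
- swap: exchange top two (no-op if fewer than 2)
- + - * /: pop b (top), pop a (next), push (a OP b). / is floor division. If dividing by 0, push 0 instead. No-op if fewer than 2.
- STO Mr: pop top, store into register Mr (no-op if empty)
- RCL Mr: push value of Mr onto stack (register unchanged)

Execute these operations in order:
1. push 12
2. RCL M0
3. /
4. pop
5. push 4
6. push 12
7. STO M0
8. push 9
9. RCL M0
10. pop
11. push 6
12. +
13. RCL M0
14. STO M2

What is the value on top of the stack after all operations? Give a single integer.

After op 1 (push 12): stack=[12] mem=[0,0,0,0]
After op 2 (RCL M0): stack=[12,0] mem=[0,0,0,0]
After op 3 (/): stack=[0] mem=[0,0,0,0]
After op 4 (pop): stack=[empty] mem=[0,0,0,0]
After op 5 (push 4): stack=[4] mem=[0,0,0,0]
After op 6 (push 12): stack=[4,12] mem=[0,0,0,0]
After op 7 (STO M0): stack=[4] mem=[12,0,0,0]
After op 8 (push 9): stack=[4,9] mem=[12,0,0,0]
After op 9 (RCL M0): stack=[4,9,12] mem=[12,0,0,0]
After op 10 (pop): stack=[4,9] mem=[12,0,0,0]
After op 11 (push 6): stack=[4,9,6] mem=[12,0,0,0]
After op 12 (+): stack=[4,15] mem=[12,0,0,0]
After op 13 (RCL M0): stack=[4,15,12] mem=[12,0,0,0]
After op 14 (STO M2): stack=[4,15] mem=[12,0,12,0]

Answer: 15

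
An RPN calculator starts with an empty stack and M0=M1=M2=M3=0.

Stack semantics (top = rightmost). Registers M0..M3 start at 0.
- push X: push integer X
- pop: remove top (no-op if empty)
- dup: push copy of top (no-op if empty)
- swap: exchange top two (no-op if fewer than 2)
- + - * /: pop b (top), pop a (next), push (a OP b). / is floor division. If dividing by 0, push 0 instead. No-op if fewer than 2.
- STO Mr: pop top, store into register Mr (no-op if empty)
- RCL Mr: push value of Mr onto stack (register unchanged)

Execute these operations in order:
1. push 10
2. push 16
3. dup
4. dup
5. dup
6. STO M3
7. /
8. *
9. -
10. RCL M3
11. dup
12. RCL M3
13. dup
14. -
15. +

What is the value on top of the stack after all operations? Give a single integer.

After op 1 (push 10): stack=[10] mem=[0,0,0,0]
After op 2 (push 16): stack=[10,16] mem=[0,0,0,0]
After op 3 (dup): stack=[10,16,16] mem=[0,0,0,0]
After op 4 (dup): stack=[10,16,16,16] mem=[0,0,0,0]
After op 5 (dup): stack=[10,16,16,16,16] mem=[0,0,0,0]
After op 6 (STO M3): stack=[10,16,16,16] mem=[0,0,0,16]
After op 7 (/): stack=[10,16,1] mem=[0,0,0,16]
After op 8 (*): stack=[10,16] mem=[0,0,0,16]
After op 9 (-): stack=[-6] mem=[0,0,0,16]
After op 10 (RCL M3): stack=[-6,16] mem=[0,0,0,16]
After op 11 (dup): stack=[-6,16,16] mem=[0,0,0,16]
After op 12 (RCL M3): stack=[-6,16,16,16] mem=[0,0,0,16]
After op 13 (dup): stack=[-6,16,16,16,16] mem=[0,0,0,16]
After op 14 (-): stack=[-6,16,16,0] mem=[0,0,0,16]
After op 15 (+): stack=[-6,16,16] mem=[0,0,0,16]

Answer: 16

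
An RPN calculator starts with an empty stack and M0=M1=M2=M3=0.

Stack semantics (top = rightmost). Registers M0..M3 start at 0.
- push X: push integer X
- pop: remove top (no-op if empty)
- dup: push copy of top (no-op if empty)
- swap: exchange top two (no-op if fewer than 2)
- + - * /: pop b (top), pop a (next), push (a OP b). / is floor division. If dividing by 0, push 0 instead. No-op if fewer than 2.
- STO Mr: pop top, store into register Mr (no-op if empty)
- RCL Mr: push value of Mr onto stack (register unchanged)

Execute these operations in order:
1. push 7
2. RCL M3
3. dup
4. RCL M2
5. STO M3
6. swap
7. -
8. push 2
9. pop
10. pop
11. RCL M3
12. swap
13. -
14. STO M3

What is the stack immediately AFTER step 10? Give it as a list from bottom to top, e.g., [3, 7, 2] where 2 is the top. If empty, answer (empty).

After op 1 (push 7): stack=[7] mem=[0,0,0,0]
After op 2 (RCL M3): stack=[7,0] mem=[0,0,0,0]
After op 3 (dup): stack=[7,0,0] mem=[0,0,0,0]
After op 4 (RCL M2): stack=[7,0,0,0] mem=[0,0,0,0]
After op 5 (STO M3): stack=[7,0,0] mem=[0,0,0,0]
After op 6 (swap): stack=[7,0,0] mem=[0,0,0,0]
After op 7 (-): stack=[7,0] mem=[0,0,0,0]
After op 8 (push 2): stack=[7,0,2] mem=[0,0,0,0]
After op 9 (pop): stack=[7,0] mem=[0,0,0,0]
After op 10 (pop): stack=[7] mem=[0,0,0,0]

[7]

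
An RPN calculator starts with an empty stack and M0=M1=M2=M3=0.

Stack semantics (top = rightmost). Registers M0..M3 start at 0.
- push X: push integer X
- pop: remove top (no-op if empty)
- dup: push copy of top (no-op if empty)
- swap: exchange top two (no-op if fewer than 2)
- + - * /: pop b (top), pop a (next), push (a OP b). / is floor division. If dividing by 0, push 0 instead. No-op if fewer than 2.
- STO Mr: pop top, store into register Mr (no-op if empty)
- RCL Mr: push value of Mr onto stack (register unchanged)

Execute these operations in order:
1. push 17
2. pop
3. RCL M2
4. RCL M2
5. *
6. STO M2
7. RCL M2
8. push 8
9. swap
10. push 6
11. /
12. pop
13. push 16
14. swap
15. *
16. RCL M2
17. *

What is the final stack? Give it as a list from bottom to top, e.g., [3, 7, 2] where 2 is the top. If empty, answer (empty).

After op 1 (push 17): stack=[17] mem=[0,0,0,0]
After op 2 (pop): stack=[empty] mem=[0,0,0,0]
After op 3 (RCL M2): stack=[0] mem=[0,0,0,0]
After op 4 (RCL M2): stack=[0,0] mem=[0,0,0,0]
After op 5 (*): stack=[0] mem=[0,0,0,0]
After op 6 (STO M2): stack=[empty] mem=[0,0,0,0]
After op 7 (RCL M2): stack=[0] mem=[0,0,0,0]
After op 8 (push 8): stack=[0,8] mem=[0,0,0,0]
After op 9 (swap): stack=[8,0] mem=[0,0,0,0]
After op 10 (push 6): stack=[8,0,6] mem=[0,0,0,0]
After op 11 (/): stack=[8,0] mem=[0,0,0,0]
After op 12 (pop): stack=[8] mem=[0,0,0,0]
After op 13 (push 16): stack=[8,16] mem=[0,0,0,0]
After op 14 (swap): stack=[16,8] mem=[0,0,0,0]
After op 15 (*): stack=[128] mem=[0,0,0,0]
After op 16 (RCL M2): stack=[128,0] mem=[0,0,0,0]
After op 17 (*): stack=[0] mem=[0,0,0,0]

Answer: [0]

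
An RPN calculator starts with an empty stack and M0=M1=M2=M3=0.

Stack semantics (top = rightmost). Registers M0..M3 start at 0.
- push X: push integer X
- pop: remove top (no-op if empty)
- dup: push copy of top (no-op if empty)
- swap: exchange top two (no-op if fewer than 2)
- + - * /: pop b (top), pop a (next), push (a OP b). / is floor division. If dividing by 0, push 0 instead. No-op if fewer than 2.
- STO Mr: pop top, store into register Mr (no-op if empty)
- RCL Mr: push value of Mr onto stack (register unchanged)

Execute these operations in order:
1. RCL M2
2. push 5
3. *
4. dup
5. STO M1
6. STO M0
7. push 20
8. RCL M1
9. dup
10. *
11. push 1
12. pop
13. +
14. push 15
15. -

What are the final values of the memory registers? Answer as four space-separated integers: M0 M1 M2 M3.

Answer: 0 0 0 0

Derivation:
After op 1 (RCL M2): stack=[0] mem=[0,0,0,0]
After op 2 (push 5): stack=[0,5] mem=[0,0,0,0]
After op 3 (*): stack=[0] mem=[0,0,0,0]
After op 4 (dup): stack=[0,0] mem=[0,0,0,0]
After op 5 (STO M1): stack=[0] mem=[0,0,0,0]
After op 6 (STO M0): stack=[empty] mem=[0,0,0,0]
After op 7 (push 20): stack=[20] mem=[0,0,0,0]
After op 8 (RCL M1): stack=[20,0] mem=[0,0,0,0]
After op 9 (dup): stack=[20,0,0] mem=[0,0,0,0]
After op 10 (*): stack=[20,0] mem=[0,0,0,0]
After op 11 (push 1): stack=[20,0,1] mem=[0,0,0,0]
After op 12 (pop): stack=[20,0] mem=[0,0,0,0]
After op 13 (+): stack=[20] mem=[0,0,0,0]
After op 14 (push 15): stack=[20,15] mem=[0,0,0,0]
After op 15 (-): stack=[5] mem=[0,0,0,0]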